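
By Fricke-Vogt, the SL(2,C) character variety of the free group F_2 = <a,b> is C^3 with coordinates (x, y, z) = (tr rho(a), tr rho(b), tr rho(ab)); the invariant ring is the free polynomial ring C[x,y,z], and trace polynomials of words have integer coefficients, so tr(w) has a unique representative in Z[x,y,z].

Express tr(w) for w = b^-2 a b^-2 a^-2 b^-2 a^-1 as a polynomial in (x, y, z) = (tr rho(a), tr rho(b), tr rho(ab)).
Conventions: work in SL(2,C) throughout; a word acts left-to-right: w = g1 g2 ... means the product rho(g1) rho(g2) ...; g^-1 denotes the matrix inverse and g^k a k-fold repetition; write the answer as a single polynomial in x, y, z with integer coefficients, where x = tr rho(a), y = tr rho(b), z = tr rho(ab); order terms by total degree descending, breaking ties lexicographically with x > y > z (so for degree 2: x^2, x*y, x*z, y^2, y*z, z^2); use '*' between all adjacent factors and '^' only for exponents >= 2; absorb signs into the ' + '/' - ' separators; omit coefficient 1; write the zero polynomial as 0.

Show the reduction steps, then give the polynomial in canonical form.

x^2*y^4*z^2 - 2*x^3*y^3*z - x*y^5*z - x*y^3*z^3 + x^4*y^2 + x^2*y^4 + x^2*y^2*z^2 + y^4*z^2 + 2*x*y^3*z - 3*x^2*y^2 - 2*y^2*z^2 + 3*x*y*z - x^2 - y^2 + 2

tr(b^-1 a) = tr(a)*tr(b) - tr(a b)   [inverse elimination on b] = x*y - z
apply: tr(a b^-2) = tr(b^-1 a)*tr(b) - tr(b^-1 a b)   [inverse elimination on b] = x*y^2 - y*z - x
tr(a b^-3) = tr(a b^-2)*tr(b) - tr(a b^-1)   [inverse elimination on b] = x*y^3 - y^2*z - 2*x*y + z
tr(b^-1 a b^-3) = tr(a b^-3)*tr(b) - tr(a b^-2)   [inverse elimination on b] = x*y^4 - y^3*z - 3*x*y^2 + 2*y*z + x
tr(a^2) = tr(a)*tr(a) - tr(1)   [square of a] = x^2 - 2
apply: tr(a^2 b) = tr(a)*tr(b a) - tr(b)   [square of a] = x*z - y
tr(a^2 b^-1) = tr(a^2)*tr(b) - tr(a^2 b)   [inverse elimination on b] = x^2*y - x*z - y
tr(a b^-2 a) = tr(a^2 b^-1)*tr(b) - tr(a^2)   [inverse elimination on b] = x^2*y^2 - x*y*z - x^2 - y^2 + 2
use: tr(a b a b) = tr(b a)*tr(b a) - tr(1)   [split at a repeated b] = z^2 - 2
apply: tr(a b a b^-1) = tr(a b a)*tr(b) - tr(a b a b)   [inverse elimination on b] = x*y*z - y^2 - z^2 + 2
tr(a b^-2 a b) = tr(a b a b^-1)*tr(b) - tr(a b a)   [inverse elimination on b] = x*y^2*z - y^3 - y*z^2 - x*z + 3*y
use: tr(a b^-1 a b^-2) = tr(a b^-2 a)*tr(b) - tr(a b^-2 a b)   [inverse elimination on b] = x^2*y^3 - 2*x*y^2*z - x^2*y + y*z^2 + x*z - y
tr(a b^-1 a b^-1) = tr(a b^-1 a)*tr(b) - tr(a b^-1 a b)   [inverse elimination on b] = x^2*y^2 - 2*x*y*z + z^2 - 2
tr(b^-1 a b^-3 a) = tr(a b^-1 a b^-2)*tr(b) - tr(a b^-1 a b^-1)   [inverse elimination on b] = x^2*y^4 - 2*x*y^3*z - 2*x^2*y^2 + y^2*z^2 + 3*x*y*z - y^2 - z^2 + 2
tr(b^-1 a^-1 b^-1 a b^-2) = tr(b^-1 a b^-3)*tr(a) - tr(b^-1 a b^-3 a)   [inverse elimination on a] = x*y^3*z - x^2*y^2 - y^2*z^2 - x*y*z + x^2 + y^2 + z^2 - 2
tr(b^2 a) = tr(b)*tr(a b) - tr(a)   [square of b] = y*z - x
apply: tr(b^2) = tr(b)*tr(b) - tr(1)   [square of b] = y^2 - 2
tr(b a^2 b) = tr(a)*tr(b^2 a) - tr(b^2)   [square of a] = x*y*z - x^2 - y^2 + 2
tr(b a^2 b a) = tr(a)*tr(b a b a) - tr(b a b)   [square of a] = x*z^2 - y*z - x
use: tr(a^2 b a^-1 b) = tr(b a^2 b)*tr(a) - tr(b a^2 b a)   [inverse elimination on a] = x^2*y*z - x^3 - x*y^2 - x*z^2 + y*z + 3*x
use: tr(a b a^-1 b^-1 a) = tr(a^2 b a^-1)*tr(b) - tr(a^2 b a^-1 b)   [inverse elimination on b] = -x^2*y*z + x^3 + x*y^2 + x*z^2 - 3*x
tr(b a b a b) = tr(b)*tr(a b a b) - tr(a b a)   [square of b] = y*z^2 - x*z - y
tr(b a b a b a) = tr(a b)*tr(a b a b) - tr(a^-1 b^-1)   [split at a repeated a] = z^3 - 3*z
apply: tr(a b a b a^-1 b) = tr(b a b a b)*tr(a) - tr(b a b a b a)   [inverse elimination on a] = x*y*z^2 - x^2*z - z^3 - x*y + 3*z
tr(a b a^-1 b^-1 a b) = tr(a b a b a^-1)*tr(b) - tr(a b a b a^-1 b)   [inverse elimination on b] = -x*y*z^2 + x^2*z + y^2*z + z^3 - 3*z
use: tr(a^-1 b^-1 a b^-1 a b) = tr(a b a^-1 b^-1 a)*tr(b) - tr(a b a^-1 b^-1 a b)   [inverse elimination on b] = -x^2*y^2*z + x^3*y + x*y^3 + 2*x*y*z^2 - x^2*z - y^2*z - z^3 - 3*x*y + 3*z
tr(b^-1 a b^-1 a^-1 b^-1 a) = tr(a^-1 b^-1 a b^-1 a)*tr(b) - tr(a^-1 b^-1 a b^-1 a b)   [inverse elimination on b] = x^2*y^2*z - x^3*y - 2*x*y*z^2 + x^2*z + z^3 + 2*x*y - 3*z
apply: tr(a b^-1 a^-1 b^-1 a) = tr(a^-1 b^-1 a^2)*tr(b) - tr(a^-1 b^-1 a^2 b)   [inverse elimination on b] = x^2*y*z - x^3 - x*z^2 - y*z + 3*x
tr(b^-1 a^-1 b^-1 a b^-2 a) = tr(b^-1 a b^-1 a^-1 b^-1 a)*tr(b) - tr(b^-1 a b^-1 a^-1 b^-1 a b)   [inverse elimination on b] = x^2*y^3*z - x^3*y^2 - 2*x*y^2*z^2 + y*z^3 + x^3 + 2*x*y^2 + x*z^2 - 2*y*z - 3*x
apply: tr(a^-1 b^-1 a b^-2 a^-1 b^-1) = tr(b^-1 a^-1 b^-1 a b^-2)*tr(a) - tr(b^-1 a^-1 b^-1 a b^-2 a)   [inverse elimination on a] = x*y^2*z^2 - x^2*y*z - y*z^3 - x*y^2 + 2*y*z + x
tr(a^-1 b^-1 a b^-2 a^-1) = tr(b^-1 a^-2 b^-1 a)*tr(b) - tr(b^-1 a^-2 b^-1 a b)   [inverse elimination on b] = x^2*y^2*z - x^3*y - x*y^3 - x*y*z^2 + y^2*z + 3*x*y - z
tr(b^-2 a^-1 b^-1 a b^-2 a^-1) = tr(a^-1 b^-1 a b^-2 a^-1 b^-1)*tr(b) - tr(a^-1 b^-1 a b^-2 a^-1)   [inverse elimination on b] = x*y^3*z^2 - 2*x^2*y^2*z - y^2*z^3 + x^3*y + x*y*z^2 + y^2*z - 2*x*y + z
use: tr(b^-1 a b^-4) = tr(b^-4 a)*tr(b) - tr(b^-4 a b)   [inverse elimination on b] = x*y^5 - y^4*z - 4*x*y^3 + 3*y^2*z + 3*x*y - z
tr(b^-2 a^2 b^-1) = tr(a^2 b^-2)*tr(b) - tr(a^2 b^-1)   [inverse elimination on b] = x^2*y^3 - x*y^2*z - 2*x^2*y - y^3 + x*z + 3*y
tr(a b^-4 a) = tr(b^-2 a^2 b^-1)*tr(b) - tr(b^-2 a^2)   [inverse elimination on b] = x^2*y^4 - x*y^3*z - 3*x^2*y^2 - y^4 + 2*x*y*z + x^2 + 4*y^2 - 2
tr(b^-2 a b a b^-1) = tr(b^-2 a b a)*tr(b) - tr(b^-2 a b a b)   [inverse elimination on b] = x*y^3*z - y^4 - y^2*z^2 - 2*x*y*z + 4*y^2 + z^2 - 2
use: tr(a b^-4 a b) = tr(b^-2 a b a b^-1)*tr(b) - tr(b^-2 a b a)   [inverse elimination on b] = x*y^4*z - y^5 - y^3*z^2 - 3*x*y^2*z + 5*y^3 + 2*y*z^2 + x*z - 5*y
apply: tr(b^-1 a b^-4 a) = tr(a b^-4 a)*tr(b) - tr(a b^-4 a b)   [inverse elimination on b] = x^2*y^5 - 2*x*y^4*z - 3*x^2*y^3 + y^3*z^2 + 5*x*y^2*z + x^2*y - y^3 - 2*y*z^2 - x*z + 3*y
apply: tr(b^-2 a^-1 b^-1 a b^-2) = tr(b^-1 a b^-4)*tr(a) - tr(b^-1 a b^-4 a)   [inverse elimination on a] = x*y^4*z - x^2*y^3 - y^3*z^2 - 2*x*y^2*z + 2*x^2*y + y^3 + 2*y*z^2 - 3*y
use: tr(a b^-2 a^-2 b^-2 a^-1 b^-1) = tr(b^-2 a^-1 b^-1 a b^-2 a^-1)*tr(a) - tr(b^-2 a^-1 b^-1 a b^-2)   [inverse elimination on a] = x^2*y^3*z^2 - 2*x^3*y^2*z - x*y^4*z - x*y^2*z^3 + x^4*y + x^2*y^3 + x^2*y*z^2 + y^3*z^2 + 3*x*y^2*z - 4*x^2*y - y^3 - 2*y*z^2 + x*z + 3*y
tr(b^-3 a^-1) = tr(b^-1 a^-1 b^-1)*tr(b) - tr(b^-1 a^-1)   [inverse elimination on b] = y^2*z - x*y - z
tr(b^-3) = tr(b^-2)*tr(b) - tr(b^-1)   [inverse elimination on b] = y^3 - 3*y
tr(b^-1 a^-2 b^-2) = tr(b^-3 a^-1)*tr(a) - tr(b^-3)   [inverse elimination on a] = x*y^2*z - x^2*y - y^3 - x*z + 3*y
apply: tr(b^-2 a^-2 b^-2) = tr(b^-1 a^-2 b^-2)*tr(b) - tr(b^-1 a^-2 b^-1)   [inverse elimination on b] = x*y^3*z - x^2*y^2 - y^4 - 2*x*y*z + x^2 + 4*y^2 - 2
tr(b^-2 a b^-2 a^-2 b^-2 a^-1) = tr(a b^-2 a^-2 b^-2 a^-1 b^-1)*tr(b) - tr(a b^-2 a^-2 b^-2 a^-1)   [inverse elimination on b] = x^2*y^4*z^2 - 2*x^3*y^3*z - x*y^5*z - x*y^3*z^3 + x^4*y^2 + x^2*y^4 + x^2*y^2*z^2 + y^4*z^2 + 2*x*y^3*z - 3*x^2*y^2 - 2*y^2*z^2 + 3*x*y*z - x^2 - y^2 + 2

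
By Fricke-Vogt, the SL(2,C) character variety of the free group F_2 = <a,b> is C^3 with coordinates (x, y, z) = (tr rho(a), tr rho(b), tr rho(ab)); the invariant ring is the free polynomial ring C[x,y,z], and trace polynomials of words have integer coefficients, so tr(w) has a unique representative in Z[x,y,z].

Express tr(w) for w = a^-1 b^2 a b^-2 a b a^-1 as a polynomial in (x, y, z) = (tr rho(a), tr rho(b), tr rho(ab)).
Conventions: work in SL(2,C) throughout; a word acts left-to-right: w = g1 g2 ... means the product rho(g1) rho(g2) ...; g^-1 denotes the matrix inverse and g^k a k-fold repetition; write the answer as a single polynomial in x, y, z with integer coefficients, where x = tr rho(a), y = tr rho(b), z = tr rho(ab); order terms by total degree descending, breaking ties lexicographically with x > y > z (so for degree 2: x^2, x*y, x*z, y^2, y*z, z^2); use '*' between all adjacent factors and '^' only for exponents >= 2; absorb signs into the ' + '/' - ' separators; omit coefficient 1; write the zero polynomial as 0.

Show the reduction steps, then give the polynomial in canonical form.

x^3*y^4*z - x^4*y^3 - x^2*y^5 - 2*x^2*y^3*z^2 + x*y^2*z^3 + x^4*y + 6*x^2*y^3 + x^2*y*z^2 + y^5 + y^3*z^2 - 3*x*y^2*z - 5*x^2*y - 5*y^3 - y*z^2 + 5*y

trace(b a b) = trace(b) trace(a b) - trace(a)   [square of b] = y*z - x
trace(b^3 a) = trace(b) trace(b a b) - trace(b a)   [square of b] = y^2*z - x*y - z
use: trace(b^2) = trace(b) trace(b) - trace(1)   [square of b] = y^2 - 2
trace(b^3) = trace(b) trace(b^2) - trace(b)   [square of b] = y^3 - 3*y
trace(b^2 a^2 b) = trace(a) trace(b^3 a) - trace(b^3)   [square of a] = x*y^2*z - x^2*y - y^3 - x*z + 3*y
apply: trace(b a b a) = trace(a b) trace(a b) - trace(1)   [split at a repeated a] = z^2 - 2
use: trace(a^2 b a b) = trace(a) trace(b a b a) - trace(b a b)   [square of a] = x*z^2 - y*z - x
trace(a b a) = trace(a) trace(b a) - trace(b)   [square of a] = x*z - y
apply: trace(a^2 b a) = trace(a) trace(a b a) - trace(a b)   [square of a] = x^2*z - x*y - z
apply: trace(b^2 a^2 b a) = trace(b) trace(a^2 b a b) - trace(a^2 b a)   [square of b] = x*y*z^2 - x^2*z - y^2*z + z
trace(a b a^-1 b^2 a) = trace(b^2 a^2 b) trace(a) - trace(b^2 a^2 b a)   [inverse elimination on a] = x^2*y^2*z - x^3*y - x*y^3 - x*y*z^2 + y^2*z + 3*x*y - z
apply: trace(a b a b^2) = trace(b) trace(a b a b) - trace(a b a)   [square of b] = y*z^2 - x*z - y
apply: trace(b^2 a b a b) = trace(b) trace(a b a b^2) - trace(a b a b)   [square of b] = y^2*z^2 - x*y*z - y^2 - z^2 + 2
use: trace(a b a b a b) = trace(b a b a) trace(b a) - trace(a b)   [split at a repeated b] = z^3 - 3*z
trace(b^2 a b a b a) = trace(b) trace(a b a b a b) - trace(a b a b a)   [square of b] = y*z^3 - x*z^2 - 2*y*z + x
trace(a b a^-1 b^2 a b) = trace(b^2 a b a b) trace(a) - trace(b^2 a b a b a)   [inverse elimination on a] = x*y^2*z^2 - x^2*y*z - y*z^3 - x*y^2 + 2*y*z + x
apply: trace(b^-1 a b a^-1 b^2 a) = trace(a b a^-1 b^2 a) trace(b) - trace(a b a^-1 b^2 a b)   [inverse elimination on b] = x^2*y^3*z - x^3*y^2 - x*y^4 - 2*x*y^2*z^2 + x^2*y*z + y^3*z + y*z^3 + 4*x*y^2 - 3*y*z - x
trace(b^2 a b^-2 a b a^-1) = trace(b^-1 a b a^-1 b^2 a) trace(b) - trace(b^-1 a b a^-1 b^2 a b)   [inverse elimination on b] = x^2*y^4*z - x^3*y^3 - x*y^5 - 2*x*y^3*z^2 + y^4*z + y^2*z^3 + x^3*y + 5*x*y^3 + x*y*z^2 - 4*y^2*z - 4*x*y + z
apply: trace(b^-1 a b^3 a) = trace(a b^3 a) trace(b) - trace(a b^3 a b)   [inverse elimination on b] = x*y^3*z - x^2*y^2 - y^4 - y^2*z^2 + 4*y^2 + z^2 - 2
use: trace(b^2 a b^-2 a b) = trace(b^-1 a b^3 a) trace(b) - trace(b^-1 a b^3 a b)   [inverse elimination on b] = x*y^4*z - x^2*y^3 - y^5 - y^3*z^2 - x*y^2*z + x^2*y + 5*y^3 + y*z^2 + x*z - 5*y
trace(a^-1 b^2 a b^-2 a b a^-1) = trace(b^2 a b^-2 a b a^-1) trace(a) - trace(b^2 a b^-2 a b)   [inverse elimination on a] = x^3*y^4*z - x^4*y^3 - x^2*y^5 - 2*x^2*y^3*z^2 + x*y^2*z^3 + x^4*y + 6*x^2*y^3 + x^2*y*z^2 + y^5 + y^3*z^2 - 3*x*y^2*z - 5*x^2*y - 5*y^3 - y*z^2 + 5*y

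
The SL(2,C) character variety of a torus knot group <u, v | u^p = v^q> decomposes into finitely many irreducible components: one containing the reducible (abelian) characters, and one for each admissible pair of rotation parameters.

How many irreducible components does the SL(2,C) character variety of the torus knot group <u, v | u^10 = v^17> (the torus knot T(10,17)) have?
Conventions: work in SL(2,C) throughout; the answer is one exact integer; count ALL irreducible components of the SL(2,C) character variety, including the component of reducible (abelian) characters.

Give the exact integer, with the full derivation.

73

Gamma = < u, v | u^10 = v^17 > (torus knot T(10,17)); the central element u^10 = v^17 acts as +I or -I in any irreducible SL(2,C) representation.
This locks tr(u) to 2*cos(pi*alpha/10), alpha in 1..9, and tr(v) to 2*cos(pi*beta/17), beta in 1..16, on each component of irreducible characters.
Consistency of u^10 = (-1)^alpha I with v^17 = (-1)^beta I forces alpha = beta (mod 2).
count pairs: odd alpha (5 choices) x odd beta (8), plus even alpha (4) x even beta (8): 5*8 + 4*8 = 72.
That is 72 components of irreducible characters, and with the reducible (abelian) component the total is 73.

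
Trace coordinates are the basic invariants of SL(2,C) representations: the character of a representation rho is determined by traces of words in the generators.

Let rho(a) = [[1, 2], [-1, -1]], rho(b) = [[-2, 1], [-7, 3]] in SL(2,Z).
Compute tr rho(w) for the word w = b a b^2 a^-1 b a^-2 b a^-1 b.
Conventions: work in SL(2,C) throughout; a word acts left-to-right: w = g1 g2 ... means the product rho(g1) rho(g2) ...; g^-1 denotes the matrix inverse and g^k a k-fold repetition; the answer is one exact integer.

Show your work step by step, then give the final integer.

rho(b) = [[-2, 1], [-7, 3]]
... * rho(a) = [[1, 2], [-1, -1]]  ->  [[-3, -5], [-10, -17]]
... * rho(b) = [[-2, 1], [-7, 3]]  ->  [[41, -18], [139, -61]]
... * rho(b) = [[-2, 1], [-7, 3]]  ->  [[44, -13], [149, -44]]
... * rho(a^-1) = [[-1, -2], [1, 1]]  ->  [[-57, -101], [-193, -342]]
... * rho(b) = [[-2, 1], [-7, 3]]  ->  [[821, -360], [2780, -1219]]
... * rho(a^-1) = [[-1, -2], [1, 1]]  ->  [[-1181, -2002], [-3999, -6779]]
... * rho(a^-1) = [[-1, -2], [1, 1]]  ->  [[-821, 360], [-2780, 1219]]
... * rho(b) = [[-2, 1], [-7, 3]]  ->  [[-878, 259], [-2973, 877]]
... * rho(a^-1) = [[-1, -2], [1, 1]]  ->  [[1137, 2015], [3850, 6823]]
... * rho(b) = [[-2, 1], [-7, 3]]  ->  [[-16379, 7182], [-55461, 24319]]
tr = -16379 + 24319 = 7940

7940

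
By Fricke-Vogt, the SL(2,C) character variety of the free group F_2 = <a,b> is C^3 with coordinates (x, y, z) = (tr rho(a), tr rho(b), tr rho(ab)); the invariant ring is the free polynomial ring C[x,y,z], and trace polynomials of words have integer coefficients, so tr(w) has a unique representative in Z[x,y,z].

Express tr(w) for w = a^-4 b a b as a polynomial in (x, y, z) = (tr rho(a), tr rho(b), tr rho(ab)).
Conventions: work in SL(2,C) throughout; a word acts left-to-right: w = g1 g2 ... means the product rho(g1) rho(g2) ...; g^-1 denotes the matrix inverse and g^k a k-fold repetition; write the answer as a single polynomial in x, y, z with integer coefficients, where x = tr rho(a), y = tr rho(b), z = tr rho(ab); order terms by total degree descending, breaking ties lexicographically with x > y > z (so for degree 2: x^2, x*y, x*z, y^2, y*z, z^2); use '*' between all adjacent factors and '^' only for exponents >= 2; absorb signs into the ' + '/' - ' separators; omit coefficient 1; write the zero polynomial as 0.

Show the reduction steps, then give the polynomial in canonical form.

x^4*y*z - x^5 - x^3*z^2 - 3*x^2*y*z + 5*x^3 + 2*x*z^2 + y*z - 5*x

next, trace(b a b) = trace(b) trace(a b) - trace(a)   [square of b] = y*z - x
next, trace(b a b a) = trace(a b) trace(a b) - trace(1)   [split at a repeated a] = z^2 - 2
and trace(b a b a^-1) = trace(b a b) trace(a) - trace(b a b a)   [inverse elimination on a] = x*y*z - x^2 - z^2 + 2
and trace(a^-2 b a b) = trace(b a b a^-1) trace(a) - trace(b a b)   [inverse elimination on a] = x^2*y*z - x^3 - x*z^2 - y*z + 3*x
trace(b a b a^-3) = trace(a^-2 b a b) trace(a) - trace(a^-2 b a b a)   [inverse elimination on a] = x^3*y*z - x^4 - x^2*z^2 - 2*x*y*z + 4*x^2 + z^2 - 2
next, trace(a^-4 b a b) = trace(b a b a^-3) trace(a) - trace(b a b a^-2)   [inverse elimination on a] = x^4*y*z - x^5 - x^3*z^2 - 3*x^2*y*z + 5*x^3 + 2*x*z^2 + y*z - 5*x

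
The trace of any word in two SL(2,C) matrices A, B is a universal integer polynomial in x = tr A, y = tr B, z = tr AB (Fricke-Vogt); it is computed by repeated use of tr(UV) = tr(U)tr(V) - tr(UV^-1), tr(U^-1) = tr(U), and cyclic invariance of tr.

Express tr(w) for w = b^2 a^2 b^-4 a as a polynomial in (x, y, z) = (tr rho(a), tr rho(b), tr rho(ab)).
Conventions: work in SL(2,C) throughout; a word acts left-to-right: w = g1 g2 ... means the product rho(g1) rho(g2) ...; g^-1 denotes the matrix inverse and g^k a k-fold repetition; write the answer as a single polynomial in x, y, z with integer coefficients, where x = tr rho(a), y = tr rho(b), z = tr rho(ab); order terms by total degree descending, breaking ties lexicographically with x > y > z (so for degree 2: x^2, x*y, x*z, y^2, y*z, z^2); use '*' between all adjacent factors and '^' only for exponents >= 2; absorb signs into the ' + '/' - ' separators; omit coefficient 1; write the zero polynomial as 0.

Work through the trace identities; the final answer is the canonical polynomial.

x^2*y^5*z - x^3*y^4 - x*y^6 - x*y^4*z^2 - 2*x^2*y^3*z + 3*x^3*y^2 + 6*x*y^4 + 2*x*y^2*z^2 - x^2*y*z - x^3 - 10*x*y^2 + y*z + 3*x

tr(a^2 b) = tr(a)*tr(b a) - tr(b) = x*z - y
apply: tr(a^2) = tr(a)*tr(a) - tr(1) = x^2 - 2
use: tr(a b^2 a) = tr(b)*tr(a^2 b) - tr(a^2) = x*y*z - x^2 - y^2 + 2
tr(a b^2) = tr(b)*tr(a b) - tr(a) = y*z - x
use: tr(a b^2 a^2) = tr(a)*tr(a b^2 a) - tr(a b^2) = x^2*y*z - x^3 - x*y^2 - y*z + 3*x
tr(a b a b) = tr(a b)*tr(a b) - tr(1)   [split at repeated a] = z^2 - 2
tr(b a b^2 a) = tr(b)*tr(a b a b) - tr(a b a) = y*z^2 - x*z - y
apply: tr(b a b^2) = tr(b)*tr(b a b) - tr(b a) = y^2*z - x*y - z
use: tr(a b^2 a^2 b) = tr(a)*tr(b a b^2 a) - tr(b a b^2) = x*y*z^2 - x^2*z - y^2*z + z
tr(b^-1 a b^2 a^2) = tr(a b^2 a^2)*tr(b) - tr(a b^2 a^2 b) = x^2*y^2*z - x^3*y - x*y^3 - x*y*z^2 + x^2*z + 3*x*y - z
apply: tr(b^-2 a b^2 a^2) = tr(b^-1 a b^2 a^2)*tr(b) - tr(b^-1 a b^2 a^2 b) = x^2*y^3*z - x^3*y^2 - x*y^4 - x*y^2*z^2 + x^3 + 4*x*y^2 - 3*x
tr(b^-1 a b^2 a^2 b^-2) = tr(b^-2 a b^2 a^2)*tr(b) - tr(b^-2 a b^2 a^2 b) = x^2*y^4*z - x^3*y^3 - x*y^5 - x*y^3*z^2 - x^2*y^2*z + 2*x^3*y + 5*x*y^3 + x*y*z^2 - x^2*z - 6*x*y + z
tr(b^2 a^2 b^-4 a) = tr(b^-1 a b^2 a^2 b^-2)*tr(b) - tr(b^-1 a b^2 a^2 b^-1) = x^2*y^5*z - x^3*y^4 - x*y^6 - x*y^4*z^2 - 2*x^2*y^3*z + 3*x^3*y^2 + 6*x*y^4 + 2*x*y^2*z^2 - x^2*y*z - x^3 - 10*x*y^2 + y*z + 3*x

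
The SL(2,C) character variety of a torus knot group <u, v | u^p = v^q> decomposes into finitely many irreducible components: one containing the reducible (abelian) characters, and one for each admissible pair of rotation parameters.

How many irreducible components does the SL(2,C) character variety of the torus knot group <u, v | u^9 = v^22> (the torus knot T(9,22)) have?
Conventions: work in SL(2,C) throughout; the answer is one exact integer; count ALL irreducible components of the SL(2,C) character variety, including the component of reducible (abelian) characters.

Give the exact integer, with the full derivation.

85

In the torus knot group T(9,22), u^9 = v^22 is central, so an irreducible representation sends it to +I or -I (Schur).
So on each irreducible component the traces are pinned: tr(u) = 2*cos(pi*alpha/9) with 1 <= alpha <= 8, tr(v) = 2*cos(pi*beta/22) with 1 <= beta <= 21.
The two central values (-1)^alpha I and (-1)^beta I must be the same matrix, so alpha and beta share a parity.
count pairs: odd alpha (4 choices) x odd beta (11), plus even alpha (4) x even beta (10): 4*11 + 4*10 = 84.
components with irreducible characters: 84; plus the single component of reducible (abelian) characters: total 85.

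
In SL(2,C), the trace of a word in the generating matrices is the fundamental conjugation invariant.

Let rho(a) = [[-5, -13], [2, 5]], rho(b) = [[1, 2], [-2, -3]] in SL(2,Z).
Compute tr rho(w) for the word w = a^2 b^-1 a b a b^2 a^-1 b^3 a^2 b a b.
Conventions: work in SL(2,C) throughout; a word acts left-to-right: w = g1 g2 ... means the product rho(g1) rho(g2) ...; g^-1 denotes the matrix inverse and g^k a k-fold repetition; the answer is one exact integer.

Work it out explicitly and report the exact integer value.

rho(a) = [[-5, -13], [2, 5]]
... * rho(a) = [[-5, -13], [2, 5]]  ->  [[-1, 0], [0, -1]]
... * rho(b^-1) = [[-3, -2], [2, 1]]  ->  [[3, 2], [-2, -1]]
... * rho(a) = [[-5, -13], [2, 5]]  ->  [[-11, -29], [8, 21]]
... * rho(b) = [[1, 2], [-2, -3]]  ->  [[47, 65], [-34, -47]]
... * rho(a) = [[-5, -13], [2, 5]]  ->  [[-105, -286], [76, 207]]
... * rho(b) = [[1, 2], [-2, -3]]  ->  [[467, 648], [-338, -469]]
... * rho(b) = [[1, 2], [-2, -3]]  ->  [[-829, -1010], [600, 731]]
... * rho(a^-1) = [[5, 13], [-2, -5]]  ->  [[-2125, -5727], [1538, 4145]]
... * rho(b) = [[1, 2], [-2, -3]]  ->  [[9329, 12931], [-6752, -9359]]
... * rho(b) = [[1, 2], [-2, -3]]  ->  [[-16533, -20135], [11966, 14573]]
... * rho(b) = [[1, 2], [-2, -3]]  ->  [[23737, 27339], [-17180, -19787]]
... * rho(a) = [[-5, -13], [2, 5]]  ->  [[-64007, -171886], [46326, 124405]]
... * rho(a) = [[-5, -13], [2, 5]]  ->  [[-23737, -27339], [17180, 19787]]
... * rho(b) = [[1, 2], [-2, -3]]  ->  [[30941, 34543], [-22394, -25001]]
... * rho(a) = [[-5, -13], [2, 5]]  ->  [[-85619, -229518], [61968, 166117]]
... * rho(b) = [[1, 2], [-2, -3]]  ->  [[373417, 517316], [-270266, -374415]]
tr = 373417 + -374415 = -998

-998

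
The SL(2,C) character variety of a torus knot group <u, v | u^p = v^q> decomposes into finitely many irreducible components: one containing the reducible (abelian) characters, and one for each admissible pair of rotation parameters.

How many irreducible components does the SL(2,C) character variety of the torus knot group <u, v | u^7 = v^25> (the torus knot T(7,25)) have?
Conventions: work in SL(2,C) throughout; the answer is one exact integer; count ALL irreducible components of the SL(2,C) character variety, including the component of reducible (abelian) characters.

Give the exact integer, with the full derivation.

73

Gamma = < u, v | u^7 = v^25 > (torus knot T(7,25)); the central element u^7 = v^25 acts as +I or -I in any irreducible SL(2,C) representation.
So on each irreducible component the traces are pinned: tr(u) = 2*cos(pi*alpha/7) with 1 <= alpha <= 6, tr(v) = 2*cos(pi*beta/25) with 1 <= beta <= 24.
Consistency of u^7 = (-1)^alpha I with v^25 = (-1)^beta I forces alpha = beta (mod 2).
Counting: 3 odd alphas x 12 odd betas + 3 even alphas x 12 even betas = 36 + 36 = 72.
Total: 72 irreducible-character components + 1 reducible (abelian) component = 73.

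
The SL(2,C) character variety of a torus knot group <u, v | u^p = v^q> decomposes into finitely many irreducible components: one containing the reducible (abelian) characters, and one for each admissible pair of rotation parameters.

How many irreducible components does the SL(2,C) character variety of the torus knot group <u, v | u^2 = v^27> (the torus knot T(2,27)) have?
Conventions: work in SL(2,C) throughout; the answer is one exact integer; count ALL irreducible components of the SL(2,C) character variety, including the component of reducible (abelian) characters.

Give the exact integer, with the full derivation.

Gamma = < u, v | u^2 = v^27 > (torus knot T(2,27)); the central element u^2 = v^27 acts as +I or -I in any irreducible SL(2,C) representation.
So on each irreducible component the traces are pinned: tr(u) = 2*cos(pi*alpha/2) with 1 <= alpha <= 1, tr(v) = 2*cos(pi*beta/27) with 1 <= beta <= 26.
The two central values (-1)^alpha I and (-1)^beta I must be the same matrix, so alpha and beta share a parity.
count pairs: odd alpha (1 choices) x odd beta (13), plus even alpha (0) x even beta (13): 1*13 + 0*13 = 13.
Total: 13 irreducible-character components + 1 reducible (abelian) component = 14.

14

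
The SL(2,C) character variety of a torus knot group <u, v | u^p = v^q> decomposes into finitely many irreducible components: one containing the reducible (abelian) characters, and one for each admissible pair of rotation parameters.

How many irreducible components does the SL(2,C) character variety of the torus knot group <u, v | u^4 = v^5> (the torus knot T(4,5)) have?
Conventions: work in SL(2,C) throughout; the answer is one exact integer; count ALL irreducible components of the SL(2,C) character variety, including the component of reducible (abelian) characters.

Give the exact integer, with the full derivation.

7

Gamma = < u, v | u^4 = v^5 > (torus knot T(4,5)); the central element u^4 = v^5 acts as +I or -I in any irreducible SL(2,C) representation.
So on each irreducible component the traces are pinned: tr(u) = 2*cos(pi*alpha/4) with 1 <= alpha <= 3, tr(v) = 2*cos(pi*beta/5) with 1 <= beta <= 4.
Consistency of u^4 = (-1)^alpha I with v^5 = (-1)^beta I forces alpha = beta (mod 2).
count pairs: odd alpha (2 choices) x odd beta (2), plus even alpha (1) x even beta (2): 2*2 + 1*2 = 6.
Total: 6 irreducible-character components + 1 reducible (abelian) component = 7.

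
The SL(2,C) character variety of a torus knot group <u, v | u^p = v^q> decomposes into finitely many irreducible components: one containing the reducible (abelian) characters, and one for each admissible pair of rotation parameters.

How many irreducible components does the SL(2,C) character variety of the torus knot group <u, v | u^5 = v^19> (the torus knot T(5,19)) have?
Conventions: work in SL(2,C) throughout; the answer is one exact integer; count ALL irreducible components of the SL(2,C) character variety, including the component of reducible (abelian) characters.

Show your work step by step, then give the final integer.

Gamma = < u, v | u^5 = v^19 > (torus knot T(5,19)); the central element u^5 = v^19 acts as +I or -I in any irreducible SL(2,C) representation.
On an irreducible component, tr(u) is locked at 2*cos(pi*alpha/5) for some alpha in 1..4, and tr(v) at 2*cos(pi*beta/19) for some beta in 1..18.
u^5 = (-1)^alpha I and v^19 = (-1)^beta I must agree, so alpha and beta have equal parity.
Enumerate parity-matched pairs: 2*9 odd-odd plus 2*9 even-even gives 36.
components with irreducible characters: 36; plus the single component of reducible (abelian) characters: total 37.

37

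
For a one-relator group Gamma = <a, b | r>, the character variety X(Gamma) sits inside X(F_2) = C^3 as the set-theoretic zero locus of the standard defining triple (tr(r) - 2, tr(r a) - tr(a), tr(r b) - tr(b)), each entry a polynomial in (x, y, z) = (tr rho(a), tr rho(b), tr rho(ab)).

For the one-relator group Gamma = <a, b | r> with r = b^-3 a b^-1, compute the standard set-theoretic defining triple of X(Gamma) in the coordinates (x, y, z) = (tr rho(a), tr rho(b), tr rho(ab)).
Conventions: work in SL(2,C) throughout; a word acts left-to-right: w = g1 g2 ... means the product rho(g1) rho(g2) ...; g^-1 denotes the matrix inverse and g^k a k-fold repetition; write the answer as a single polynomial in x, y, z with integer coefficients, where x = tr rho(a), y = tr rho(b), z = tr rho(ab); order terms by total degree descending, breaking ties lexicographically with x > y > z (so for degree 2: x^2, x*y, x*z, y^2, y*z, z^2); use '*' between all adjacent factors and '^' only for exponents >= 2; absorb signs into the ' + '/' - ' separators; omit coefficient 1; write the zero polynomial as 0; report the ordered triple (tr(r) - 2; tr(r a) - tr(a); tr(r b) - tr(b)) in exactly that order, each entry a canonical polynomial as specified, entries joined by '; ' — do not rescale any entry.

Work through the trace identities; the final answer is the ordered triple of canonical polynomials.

tr(a b^-1) = tr(a) tr(b) - tr(a b) = x*y - z
tr(b^-1 a b^-1) = tr(a b^-1) tr(b) - tr(a) = x*y^2 - y*z - x
and tr(b^-3 a) = tr(b^-1 a b^-1) tr(b) - tr(b^-1 a) = x*y^3 - y^2*z - 2*x*y + z
tr(b^-3 a b^-1) = tr(b^-3 a) tr(b) - tr(b^-3 a b) = x*y^4 - y^3*z - 3*x*y^2 + 2*y*z + x
tr(a^2) = tr(a) tr(a) - tr(1) = x^2 - 2
next, tr(a^2 b) = tr(a) tr(b a) - tr(b) = x*z - y
tr(a b^-1 a) = tr(a^2) tr(b) - tr(a^2 b) = x^2*y - x*z - y
tr(a b a b) = tr(a b) tr(a b) - tr(1)   [split at repeated a] = z^2 - 2
tr(a b^-1 a b) = tr(a b a) tr(b) - tr(a b a b) = x*y*z - y^2 - z^2 + 2
tr(b^-1 a b^-1 a) = tr(a b^-1 a) tr(b) - tr(a b^-1 a b) = x^2*y^2 - 2*x*y*z + z^2 - 2
and tr(b^-2 a b^-1 a) = tr(b^-1 a b^-1 a) tr(b) - tr(b^-1 a b^-1 a b) = x^2*y^3 - 2*x*y^2*z - x^2*y + y*z^2 + x*z - y
tr(b^-3 a b^-1 a) = tr(b^-2 a b^-1 a) tr(b) - tr(b^-2 a b^-1 a b) = x^2*y^4 - 2*x*y^3*z - 2*x^2*y^2 + y^2*z^2 + 3*x*y*z - y^2 - z^2 + 2
assemble the triple (tr(r) - 2; tr(r a) - x; tr(r b) - y)

x*y^4 - y^3*z - 3*x*y^2 + 2*y*z + x - 2; x^2*y^4 - 2*x*y^3*z - 2*x^2*y^2 + y^2*z^2 + 3*x*y*z - y^2 - z^2 - x + 2; x*y^3 - y^2*z - 2*x*y - y + z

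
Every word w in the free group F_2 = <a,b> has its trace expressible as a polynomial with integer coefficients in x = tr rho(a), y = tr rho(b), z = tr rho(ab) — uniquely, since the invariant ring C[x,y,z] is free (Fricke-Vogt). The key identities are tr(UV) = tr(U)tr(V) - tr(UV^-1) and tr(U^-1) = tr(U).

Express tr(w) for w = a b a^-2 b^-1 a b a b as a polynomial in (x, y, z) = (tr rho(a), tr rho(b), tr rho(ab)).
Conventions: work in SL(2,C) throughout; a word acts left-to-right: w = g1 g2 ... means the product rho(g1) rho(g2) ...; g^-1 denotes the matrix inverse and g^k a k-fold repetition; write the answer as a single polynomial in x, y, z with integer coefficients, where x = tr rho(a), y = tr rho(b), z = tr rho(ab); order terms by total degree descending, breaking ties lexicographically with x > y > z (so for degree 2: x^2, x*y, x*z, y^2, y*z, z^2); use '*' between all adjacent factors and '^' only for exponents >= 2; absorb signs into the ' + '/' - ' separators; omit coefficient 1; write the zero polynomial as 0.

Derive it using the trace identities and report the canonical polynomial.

-x^2*y*z^3 + x^3*z^2 + x*y^2*z^2 + x*z^4 + x^2*y*z - x^3 - x*y^2 - 5*x*z^2 + y*z + 3*x

tr(a b a b) = tr(b a) * tr(b a) - tr(1) = z^2 - 2
tr(a b a) = tr(a) * tr(b a) - tr(b) = x*z - y
tr(b a b a b) = tr(b) * tr(a b a b) - tr(a b a) = y*z^2 - x*z - y
tr(b a b a b a) = tr(a b a b) * tr(a b) - tr(b a) = z^3 - 3*z
tr(b a b a b a^-1) = tr(b a b a b) * tr(a) - tr(b a b a b a) = x*y*z^2 - x^2*z - z^3 - x*y + 3*z
tr(b a b) = tr(b) * tr(a b) - tr(a) = y*z - x
tr(a b a b a) = tr(a) * tr(b a b a) - tr(b a b) = x*z^2 - y*z - x
tr(b a b a b a b) = tr(b) * tr(a b a b a b) - tr(a b a b a) = y*z^3 - x*z^2 - 2*y*z + x
use: tr(b a b a b a b a) = tr(b a b a) * tr(b a b a) - tr(1) = z^4 - 4*z^2 + 2
tr(b a b a b a b a^-1) = tr(b a b a b a b) * tr(a) - tr(b a b a b a b a) = x*y*z^3 - x^2*z^2 - z^4 - 2*x*y*z + x^2 + 4*z^2 - 2
tr(a b a b a b a^-2 b) = tr(b a b a b a b a^-1) * tr(a) - tr(b a b a b a b) = x^2*y*z^3 - x^3*z^2 - x*z^4 - 2*x^2*y*z - y*z^3 + x^3 + 5*x*z^2 + 2*y*z - 3*x
tr(a b a^-2 b^-1 a b a b) = tr(a b a b a b a^-2) * tr(b) - tr(a b a b a b a^-2 b) = -x^2*y*z^3 + x^3*z^2 + x*y^2*z^2 + x*z^4 + x^2*y*z - x^3 - x*y^2 - 5*x*z^2 + y*z + 3*x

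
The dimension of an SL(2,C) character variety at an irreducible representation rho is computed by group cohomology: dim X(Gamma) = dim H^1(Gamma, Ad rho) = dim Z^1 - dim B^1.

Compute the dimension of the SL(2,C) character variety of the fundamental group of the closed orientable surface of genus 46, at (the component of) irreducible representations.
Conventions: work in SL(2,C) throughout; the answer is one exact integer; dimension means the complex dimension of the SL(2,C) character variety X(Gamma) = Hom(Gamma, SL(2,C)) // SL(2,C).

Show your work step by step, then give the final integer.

270

The genus-46 surface group: 2g = 92 generators, one relator prod [a_i, b_i].
Before the relator condition, cocycle space has dim 3*92 = 276.
H^2 = coker(d_2) is dual to H^0 = 0 at irreducible rho (Poincare duality), so d_2 is onto: dim Z^1 = 273.
Coboundaries contribute dim B^1 = 3 (injective at irreducible rho).
Hence dim X = 273 - 3 = 270.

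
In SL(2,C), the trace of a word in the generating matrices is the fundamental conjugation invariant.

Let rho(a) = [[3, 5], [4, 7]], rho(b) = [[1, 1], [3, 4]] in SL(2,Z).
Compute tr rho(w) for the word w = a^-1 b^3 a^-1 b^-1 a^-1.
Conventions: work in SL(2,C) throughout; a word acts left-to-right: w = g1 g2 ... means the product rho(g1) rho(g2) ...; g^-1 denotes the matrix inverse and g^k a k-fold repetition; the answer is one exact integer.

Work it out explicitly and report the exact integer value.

-30260

rho(a^-1) = [[7, -5], [-4, 3]]
... * rho(b) = [[1, 1], [3, 4]]  ->  [[-8, -13], [5, 8]]
... * rho(b) = [[1, 1], [3, 4]]  ->  [[-47, -60], [29, 37]]
... * rho(b) = [[1, 1], [3, 4]]  ->  [[-227, -287], [140, 177]]
... * rho(a^-1) = [[7, -5], [-4, 3]]  ->  [[-441, 274], [272, -169]]
... * rho(b^-1) = [[4, -1], [-3, 1]]  ->  [[-2586, 715], [1595, -441]]
... * rho(a^-1) = [[7, -5], [-4, 3]]  ->  [[-20962, 15075], [12929, -9298]]
tr = -20962 + -9298 = -30260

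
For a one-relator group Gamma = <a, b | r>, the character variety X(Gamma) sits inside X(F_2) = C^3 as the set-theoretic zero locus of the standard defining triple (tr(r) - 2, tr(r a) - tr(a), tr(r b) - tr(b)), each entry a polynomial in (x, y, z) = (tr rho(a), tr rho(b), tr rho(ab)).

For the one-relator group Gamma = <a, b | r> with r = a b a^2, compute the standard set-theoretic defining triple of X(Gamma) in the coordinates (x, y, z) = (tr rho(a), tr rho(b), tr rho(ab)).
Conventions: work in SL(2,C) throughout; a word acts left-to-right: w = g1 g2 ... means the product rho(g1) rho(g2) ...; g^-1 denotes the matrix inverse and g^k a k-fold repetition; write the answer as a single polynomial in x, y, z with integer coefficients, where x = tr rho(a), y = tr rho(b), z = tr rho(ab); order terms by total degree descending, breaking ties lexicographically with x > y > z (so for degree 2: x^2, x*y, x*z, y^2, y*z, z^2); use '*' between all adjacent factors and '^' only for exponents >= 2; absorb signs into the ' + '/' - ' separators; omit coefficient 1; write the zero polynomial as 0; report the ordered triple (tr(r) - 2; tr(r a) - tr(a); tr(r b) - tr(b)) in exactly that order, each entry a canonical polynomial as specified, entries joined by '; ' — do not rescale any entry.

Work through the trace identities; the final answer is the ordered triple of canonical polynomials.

use: trace(b a^2) = trace(a) * trace(b a) - trace(b)   [square of a] = x*z - y
trace(a b a^2) = trace(a) * trace(b a^2) - trace(b a)   [square of a] = x^2*z - x*y - z
trace(a b a^3) = trace(a) * trace(b a^3) - trace(b a^2) = x^3*z - x^2*y - 2*x*z + y
trace(b a b a) = trace(a b) * trace(a b) - trace(1)   [split at repeated a] = z^2 - 2
use: trace(b a b) = trace(b) * trace(a b) - trace(a) = y*z - x
use: trace(a b a^2 b) = trace(a) * trace(b a b a) - trace(b a b) = x*z^2 - y*z - x
assemble the triple (trace(r) - 2; trace(r a) - x; trace(r b) - y)

x^2*z - x*y - z - 2; x^3*z - x^2*y - 2*x*z - x + y; x*z^2 - y*z - x - y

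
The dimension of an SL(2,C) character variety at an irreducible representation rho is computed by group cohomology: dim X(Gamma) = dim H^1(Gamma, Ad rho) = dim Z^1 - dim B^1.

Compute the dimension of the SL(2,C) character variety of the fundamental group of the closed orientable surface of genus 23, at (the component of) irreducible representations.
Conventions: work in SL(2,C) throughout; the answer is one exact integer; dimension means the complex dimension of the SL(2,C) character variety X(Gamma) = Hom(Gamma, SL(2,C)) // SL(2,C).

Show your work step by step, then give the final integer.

132

Gamma = pi_1(Sigma_23) = < a_1, b_1, ..., a_23, b_23 | prod [a_i, b_i] > has 2g = 46 generators and 1 relator.
Before the relator condition, cocycle space has dim 3*46 = 138.
At an irreducible rho, H^2 = coker(d_2) vanishes (Poincare duality: H^2 is dual to H^0 = invariants = 0), so d_2 is surjective onto sl_2 and dim Z^1 = 138 - 3 = 135.
Coboundaries contribute dim B^1 = 3 (injective at irreducible rho).
dim H^1 = 135 - 3 = 132 = dim X.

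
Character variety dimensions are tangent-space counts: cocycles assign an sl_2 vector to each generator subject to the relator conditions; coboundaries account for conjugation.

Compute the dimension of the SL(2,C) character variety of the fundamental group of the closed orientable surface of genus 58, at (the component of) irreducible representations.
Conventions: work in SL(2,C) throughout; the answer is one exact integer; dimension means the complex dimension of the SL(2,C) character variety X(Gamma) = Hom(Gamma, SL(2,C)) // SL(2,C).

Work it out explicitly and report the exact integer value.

342

pi_1 of the closed genus-58 surface has 116 generators bound by the single product-of-commutators relator.
A cocycle assigns one sl_2 vector per generator subject to the relator condition d_2(z) = 0: dim of the unconstrained space is 3*2g = 348.
At an irreducible rho, H^2 = coker(d_2) vanishes (Poincare duality: H^2 is dual to H^0 = invariants = 0), so d_2 is surjective onto sl_2 and dim Z^1 = 348 - 3 = 345.
As always at irreducible rho, dim B^1 = 3.
dim X = dim H^1 = 345 - 3 = 342.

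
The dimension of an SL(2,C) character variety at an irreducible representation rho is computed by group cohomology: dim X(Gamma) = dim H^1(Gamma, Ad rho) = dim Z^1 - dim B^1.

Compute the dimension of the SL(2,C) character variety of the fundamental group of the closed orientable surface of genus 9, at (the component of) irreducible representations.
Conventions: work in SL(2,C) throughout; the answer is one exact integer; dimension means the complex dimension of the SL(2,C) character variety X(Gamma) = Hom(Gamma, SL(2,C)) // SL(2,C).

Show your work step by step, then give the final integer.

Gamma = pi_1(Sigma_9) = < a_1, b_1, ..., a_9, b_9 | prod [a_i, b_i] > has 2g = 18 generators and 1 relator.
A cocycle assigns one sl_2 vector per generator subject to the relator condition d_2(z) = 0: dim of the unconstrained space is 3*2g = 54.
At an irreducible rho, H^2 = coker(d_2) vanishes (Poincare duality: H^2 is dual to H^0 = invariants = 0), so d_2 is surjective onto sl_2 and dim Z^1 = 54 - 3 = 51.
dim B^1 = 3 (coboundaries, injective at irreducible rho).
Hence dim X = 51 - 3 = 48.

48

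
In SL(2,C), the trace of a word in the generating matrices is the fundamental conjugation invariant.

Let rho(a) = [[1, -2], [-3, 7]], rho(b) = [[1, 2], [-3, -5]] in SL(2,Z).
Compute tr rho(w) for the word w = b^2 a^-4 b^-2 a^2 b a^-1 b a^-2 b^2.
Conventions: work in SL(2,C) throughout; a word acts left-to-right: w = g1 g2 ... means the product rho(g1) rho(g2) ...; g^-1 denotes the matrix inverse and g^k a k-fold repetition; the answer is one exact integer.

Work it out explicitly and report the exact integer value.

rho(b) = [[1, 2], [-3, -5]]
... * rho(b) = [[1, 2], [-3, -5]]  ->  [[-5, -8], [12, 19]]
... * rho(a^-1) = [[7, 2], [3, 1]]  ->  [[-59, -18], [141, 43]]
... * rho(a^-1) = [[7, 2], [3, 1]]  ->  [[-467, -136], [1116, 325]]
... * rho(a^-1) = [[7, 2], [3, 1]]  ->  [[-3677, -1070], [8787, 2557]]
... * rho(a^-1) = [[7, 2], [3, 1]]  ->  [[-28949, -8424], [69180, 20131]]
... * rho(b^-1) = [[-5, -2], [3, 1]]  ->  [[119473, 49474], [-285507, -118229]]
... * rho(b^-1) = [[-5, -2], [3, 1]]  ->  [[-448943, -189472], [1072848, 452785]]
... * rho(a) = [[1, -2], [-3, 7]]  ->  [[119473, -428418], [-285507, 1023799]]
... * rho(a) = [[1, -2], [-3, 7]]  ->  [[1404727, -3237872], [-3356904, 7737607]]
... * rho(b) = [[1, 2], [-3, -5]]  ->  [[11118343, 18998814], [-26569725, -45401843]]
... * rho(a^-1) = [[7, 2], [3, 1]]  ->  [[134824843, 41235500], [-322193604, -98541293]]
... * rho(b) = [[1, 2], [-3, -5]]  ->  [[11118343, 63472186], [-26569725, -151680743]]
... * rho(a^-1) = [[7, 2], [3, 1]]  ->  [[268244959, 85708872], [-641030304, -204820193]]
... * rho(a^-1) = [[7, 2], [3, 1]]  ->  [[2134841329, 622198790], [-5101672707, -1486880801]]
... * rho(b) = [[1, 2], [-3, -5]]  ->  [[268244959, 1158688708], [-641030304, -2768941409]]
... * rho(b) = [[1, 2], [-3, -5]]  ->  [[-3207821165, -5256953622], [7665793923, 12562646437]]
tr = -3207821165 + 12562646437 = 9354825272

9354825272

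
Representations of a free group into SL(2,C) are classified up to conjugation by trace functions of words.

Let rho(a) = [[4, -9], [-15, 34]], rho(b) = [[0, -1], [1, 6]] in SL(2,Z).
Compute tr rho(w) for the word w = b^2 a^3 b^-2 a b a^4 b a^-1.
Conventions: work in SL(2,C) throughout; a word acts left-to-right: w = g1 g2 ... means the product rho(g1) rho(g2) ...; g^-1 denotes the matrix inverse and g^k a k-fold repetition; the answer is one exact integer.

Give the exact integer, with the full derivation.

rho(b) = [[0, -1], [1, 6]]
... * rho(b) = [[0, -1], [1, 6]]  ->  [[-1, -6], [6, 35]]
... * rho(a) = [[4, -9], [-15, 34]]  ->  [[86, -195], [-501, 1136]]
... * rho(a) = [[4, -9], [-15, 34]]  ->  [[3269, -7404], [-19044, 43133]]
... * rho(a) = [[4, -9], [-15, 34]]  ->  [[124136, -281157], [-723171, 1637918]]
... * rho(b^-1) = [[6, 1], [-1, 0]]  ->  [[1025973, 124136], [-5976944, -723171]]
... * rho(b^-1) = [[6, 1], [-1, 0]]  ->  [[6031702, 1025973], [-35138493, -5976944]]
... * rho(a) = [[4, -9], [-15, 34]]  ->  [[8737213, -19402236], [-50899812, 113030341]]
... * rho(b) = [[0, -1], [1, 6]]  ->  [[-19402236, -125150629], [113030341, 729081858]]
... * rho(a) = [[4, -9], [-15, 34]]  ->  [[1799650491, -4080501262], [-10484106506, 23771510103]]
... * rho(a) = [[4, -9], [-15, 34]]  ->  [[68406120894, -154933897327], [-398509077569, 902588302056]]
... * rho(a) = [[4, -9], [-15, 34]]  ->  [[2597632943481, -5883407597164], [-15132860841116, 34274583968025]]
... * rho(a) = [[4, -9], [-15, 34]]  ->  [[98641645731384, -223414554794905], [-574650202884839, 1301531602482894]]
... * rho(b) = [[0, -1], [1, 6]]  ->  [[-223414554794905, -1439128974500814], [1301531602482894, 8383839817782203]]
... * rho(a^-1) = [[34, 9], [15, 4]]  ->  [[-29183029480538980, -7767246891157401], [170009671751151441, 45249143693474858]]
tr = -29183029480538980 + 45249143693474858 = 16066114212935878

16066114212935878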